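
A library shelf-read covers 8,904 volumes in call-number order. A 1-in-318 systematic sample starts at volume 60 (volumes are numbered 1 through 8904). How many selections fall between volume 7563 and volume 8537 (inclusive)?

k = 318
First selection ≥ 7563: 60 + ⌈(7563−60)/318⌉·318 = 60 + 24×318 = 7692
Last selection ≤ 8537: 60 + ⌊(8537−60)/318⌋·318 = 60 + 26×318 = 8328
Count = 26 − 24 + 1 = 3

3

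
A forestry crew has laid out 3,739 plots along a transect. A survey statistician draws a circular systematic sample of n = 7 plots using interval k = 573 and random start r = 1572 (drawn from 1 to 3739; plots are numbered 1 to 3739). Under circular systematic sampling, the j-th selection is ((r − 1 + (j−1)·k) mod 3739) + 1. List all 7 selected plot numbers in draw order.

1572, 2145, 2718, 3291, 125, 698, 1271

Selection 1: 1572
Selection 2: 1572 + 573 = 2145
Selection 3: 2145 + 573 = 2718
Selection 4: 2718 + 573 = 3291
Selection 5: 3291 + 573 = 3864 → 3864 − 3739 = 125
Selection 6: 125 + 573 = 698
Selection 7: 698 + 573 = 1271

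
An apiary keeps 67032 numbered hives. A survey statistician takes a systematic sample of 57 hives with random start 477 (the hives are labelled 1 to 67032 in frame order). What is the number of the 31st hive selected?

k = 67032/57 = 1176
31st selection = r + (31−1)·k = 477 + 30×1176 = 477 + 35280 = 35757

35757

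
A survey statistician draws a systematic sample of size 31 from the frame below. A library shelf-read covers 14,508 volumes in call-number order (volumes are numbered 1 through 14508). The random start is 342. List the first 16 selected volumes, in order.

k = N/n = 14508/31 = 468
volume 1: 342
volume 2: 342 + 468 = 810
volume 3: 810 + 468 = 1278
volume 4: 1278 + 468 = 1746
volume 5: 1746 + 468 = 2214
volume 6: 2214 + 468 = 2682
volume 7: 2682 + 468 = 3150
volume 8: 3150 + 468 = 3618
volume 9: 3618 + 468 = 4086
volume 10: 4086 + 468 = 4554
volume 11: 4554 + 468 = 5022
volume 12: 5022 + 468 = 5490
volume 13: 5490 + 468 = 5958
volume 14: 5958 + 468 = 6426
volume 15: 6426 + 468 = 6894
volume 16: 6894 + 468 = 7362

342, 810, 1278, 1746, 2214, 2682, 3150, 3618, 4086, 4554, 5022, 5490, 5958, 6426, 6894, 7362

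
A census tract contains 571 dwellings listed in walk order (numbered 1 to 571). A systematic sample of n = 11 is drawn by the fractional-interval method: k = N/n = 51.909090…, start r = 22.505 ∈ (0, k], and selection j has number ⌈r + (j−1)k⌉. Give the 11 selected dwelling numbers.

j=1: r + 0k = 22.505 → ⌈·⌉ = 23
j=2: r + 1k = 74.414090… → ⌈·⌉ = 75
j=3: r + 2k = 126.323181… → ⌈·⌉ = 127
j=4: r + 3k = 178.232272… → ⌈·⌉ = 179
j=5: r + 4k = 230.141363… → ⌈·⌉ = 231
j=6: r + 5k = 282.050454… → ⌈·⌉ = 283
j=7: r + 6k = 333.959545… → ⌈·⌉ = 334
j=8: r + 7k = 385.868636… → ⌈·⌉ = 386
j=9: r + 8k = 437.777727… → ⌈·⌉ = 438
j=10: r + 9k = 489.686818… → ⌈·⌉ = 490
j=11: r + 10k = 541.595909… → ⌈·⌉ = 542

23, 75, 127, 179, 231, 283, 334, 386, 438, 490, 542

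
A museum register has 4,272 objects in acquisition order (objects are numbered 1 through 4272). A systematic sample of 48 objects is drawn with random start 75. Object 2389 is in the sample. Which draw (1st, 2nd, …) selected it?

k = 4272/48 = 89
position = (2389 − 75)/89 + 1 = 2314/89 + 1 = 26 + 1 = 27

27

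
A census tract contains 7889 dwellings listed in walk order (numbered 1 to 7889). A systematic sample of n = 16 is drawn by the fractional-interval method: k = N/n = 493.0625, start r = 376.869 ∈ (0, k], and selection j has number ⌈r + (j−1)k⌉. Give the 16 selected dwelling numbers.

377, 870, 1363, 1857, 2350, 2843, 3336, 3829, 4322, 4815, 5308, 5801, 6294, 6787, 7280, 7773

j=1: r + 0k = 376.869 → ⌈·⌉ = 377
j=2: r + 1k = 869.9315 → ⌈·⌉ = 870
j=3: r + 2k = 1362.994 → ⌈·⌉ = 1363
j=4: r + 3k = 1856.0565 → ⌈·⌉ = 1857
j=5: r + 4k = 2349.119 → ⌈·⌉ = 2350
j=6: r + 5k = 2842.1815 → ⌈·⌉ = 2843
j=7: r + 6k = 3335.244 → ⌈·⌉ = 3336
j=8: r + 7k = 3828.3065 → ⌈·⌉ = 3829
j=9: r + 8k = 4321.369 → ⌈·⌉ = 4322
j=10: r + 9k = 4814.4315 → ⌈·⌉ = 4815
j=11: r + 10k = 5307.494 → ⌈·⌉ = 5308
j=12: r + 11k = 5800.5565 → ⌈·⌉ = 5801
j=13: r + 12k = 6293.619 → ⌈·⌉ = 6294
j=14: r + 13k = 6786.6815 → ⌈·⌉ = 6787
j=15: r + 14k = 7279.744 → ⌈·⌉ = 7280
j=16: r + 15k = 7772.8065 → ⌈·⌉ = 7773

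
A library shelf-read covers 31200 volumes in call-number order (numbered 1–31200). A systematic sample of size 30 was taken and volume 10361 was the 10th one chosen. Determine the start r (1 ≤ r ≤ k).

k = 31200/30 = 1040
r = 10361 − (10−1)×1040 = 10361 − 9360 = 1001

1001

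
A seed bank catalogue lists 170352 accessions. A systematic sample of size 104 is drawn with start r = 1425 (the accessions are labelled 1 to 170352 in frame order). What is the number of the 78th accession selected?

127551

k = 170352/104 = 1638
78th selection = r + (78−1)·k = 1425 + 77×1638 = 1425 + 126126 = 127551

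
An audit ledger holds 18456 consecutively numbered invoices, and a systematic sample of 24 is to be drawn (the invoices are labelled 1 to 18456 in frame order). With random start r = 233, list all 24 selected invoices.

233, 1002, 1771, 2540, 3309, 4078, 4847, 5616, 6385, 7154, 7923, 8692, 9461, 10230, 10999, 11768, 12537, 13306, 14075, 14844, 15613, 16382, 17151, 17920

k = N/n = 18456/24 = 769
invoice 1: 233
invoice 2: 233 + 769 = 1002
invoice 3: 1002 + 769 = 1771
invoice 4: 1771 + 769 = 2540
invoice 5: 2540 + 769 = 3309
invoice 6: 3309 + 769 = 4078
invoice 7: 4078 + 769 = 4847
invoice 8: 4847 + 769 = 5616
invoice 9: 5616 + 769 = 6385
invoice 10: 6385 + 769 = 7154
invoice 11: 7154 + 769 = 7923
invoice 12: 7923 + 769 = 8692
invoice 13: 8692 + 769 = 9461
invoice 14: 9461 + 769 = 10230
invoice 15: 10230 + 769 = 10999
invoice 16: 10999 + 769 = 11768
invoice 17: 11768 + 769 = 12537
invoice 18: 12537 + 769 = 13306
invoice 19: 13306 + 769 = 14075
invoice 20: 14075 + 769 = 14844
invoice 21: 14844 + 769 = 15613
invoice 22: 15613 + 769 = 16382
invoice 23: 16382 + 769 = 17151
invoice 24: 17151 + 769 = 17920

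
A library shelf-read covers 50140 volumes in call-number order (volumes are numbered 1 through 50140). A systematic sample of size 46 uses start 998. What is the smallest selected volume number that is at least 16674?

17348

k = 50140/46 = 1090
Steps past start: ⌈(16674 − 998)/1090⌉ = ⌈15676/1090⌉ = 15
Selected volume: 998 + 15×1090 = 17348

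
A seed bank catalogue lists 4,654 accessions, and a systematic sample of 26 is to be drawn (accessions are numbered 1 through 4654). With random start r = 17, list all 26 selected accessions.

17, 196, 375, 554, 733, 912, 1091, 1270, 1449, 1628, 1807, 1986, 2165, 2344, 2523, 2702, 2881, 3060, 3239, 3418, 3597, 3776, 3955, 4134, 4313, 4492

k = N/n = 4654/26 = 179
accession 1: 17
accession 2: 17 + 179 = 196
accession 3: 196 + 179 = 375
accession 4: 375 + 179 = 554
accession 5: 554 + 179 = 733
accession 6: 733 + 179 = 912
accession 7: 912 + 179 = 1091
accession 8: 1091 + 179 = 1270
accession 9: 1270 + 179 = 1449
accession 10: 1449 + 179 = 1628
accession 11: 1628 + 179 = 1807
accession 12: 1807 + 179 = 1986
accession 13: 1986 + 179 = 2165
accession 14: 2165 + 179 = 2344
accession 15: 2344 + 179 = 2523
accession 16: 2523 + 179 = 2702
accession 17: 2702 + 179 = 2881
accession 18: 2881 + 179 = 3060
accession 19: 3060 + 179 = 3239
accession 20: 3239 + 179 = 3418
accession 21: 3418 + 179 = 3597
accession 22: 3597 + 179 = 3776
accession 23: 3776 + 179 = 3955
accession 24: 3955 + 179 = 4134
accession 25: 4134 + 179 = 4313
accession 26: 4313 + 179 = 4492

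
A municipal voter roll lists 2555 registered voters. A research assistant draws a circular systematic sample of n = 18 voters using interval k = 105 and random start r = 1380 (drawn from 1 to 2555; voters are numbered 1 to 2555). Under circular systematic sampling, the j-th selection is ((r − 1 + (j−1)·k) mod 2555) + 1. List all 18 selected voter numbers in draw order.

1380, 1485, 1590, 1695, 1800, 1905, 2010, 2115, 2220, 2325, 2430, 2535, 85, 190, 295, 400, 505, 610

Selection 1: 1380
Selection 2: 1380 + 105 = 1485
Selection 3: 1485 + 105 = 1590
Selection 4: 1590 + 105 = 1695
Selection 5: 1695 + 105 = 1800
Selection 6: 1800 + 105 = 1905
Selection 7: 1905 + 105 = 2010
Selection 8: 2010 + 105 = 2115
Selection 9: 2115 + 105 = 2220
Selection 10: 2220 + 105 = 2325
Selection 11: 2325 + 105 = 2430
Selection 12: 2430 + 105 = 2535
Selection 13: 2535 + 105 = 2640 → 2640 − 2555 = 85
Selection 14: 85 + 105 = 190
Selection 15: 190 + 105 = 295
Selection 16: 295 + 105 = 400
Selection 17: 400 + 105 = 505
Selection 18: 505 + 105 = 610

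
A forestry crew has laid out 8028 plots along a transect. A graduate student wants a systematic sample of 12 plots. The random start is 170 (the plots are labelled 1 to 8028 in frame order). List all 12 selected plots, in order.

k = N/n = 8028/12 = 669
plot 1: 170
plot 2: 170 + 669 = 839
plot 3: 839 + 669 = 1508
plot 4: 1508 + 669 = 2177
plot 5: 2177 + 669 = 2846
plot 6: 2846 + 669 = 3515
plot 7: 3515 + 669 = 4184
plot 8: 4184 + 669 = 4853
plot 9: 4853 + 669 = 5522
plot 10: 5522 + 669 = 6191
plot 11: 6191 + 669 = 6860
plot 12: 6860 + 669 = 7529

170, 839, 1508, 2177, 2846, 3515, 4184, 4853, 5522, 6191, 6860, 7529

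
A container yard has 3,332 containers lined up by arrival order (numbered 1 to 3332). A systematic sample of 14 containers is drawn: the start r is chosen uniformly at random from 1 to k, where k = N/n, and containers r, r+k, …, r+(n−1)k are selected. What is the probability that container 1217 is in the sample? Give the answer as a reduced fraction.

k = 3332/14 = 238.
Container 1217 is selected iff r ≡ 1217 (mod 238); exactly one such r in {1,…,238}.
Inclusion probability = 1/238.

1/238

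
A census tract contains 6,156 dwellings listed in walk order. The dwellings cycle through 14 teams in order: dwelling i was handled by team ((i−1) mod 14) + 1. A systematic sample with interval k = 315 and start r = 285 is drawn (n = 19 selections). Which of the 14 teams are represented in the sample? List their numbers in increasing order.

5, 12

Consecutive selections differ by k = 315, so their team numbers differ by 315 mod 14 = 7.
gcd(315, 14) = 7, so the sample visits 14/7 = 2 distinct residues mod 14.
Start 285 is team 5; the teams hit are 5, 12.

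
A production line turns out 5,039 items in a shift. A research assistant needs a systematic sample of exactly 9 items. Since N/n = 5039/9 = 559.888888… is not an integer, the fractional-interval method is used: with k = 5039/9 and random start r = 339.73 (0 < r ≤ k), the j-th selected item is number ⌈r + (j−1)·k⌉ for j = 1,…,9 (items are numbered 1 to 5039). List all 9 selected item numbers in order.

340, 900, 1460, 2020, 2580, 3140, 3700, 4259, 4819

j=1: r + 0k = 339.73 → ⌈·⌉ = 340
j=2: r + 1k = 899.618888… → ⌈·⌉ = 900
j=3: r + 2k = 1459.507777… → ⌈·⌉ = 1460
j=4: r + 3k = 2019.396666… → ⌈·⌉ = 2020
j=5: r + 4k = 2579.285555… → ⌈·⌉ = 2580
j=6: r + 5k = 3139.174444… → ⌈·⌉ = 3140
j=7: r + 6k = 3699.063333… → ⌈·⌉ = 3700
j=8: r + 7k = 4258.952222… → ⌈·⌉ = 4259
j=9: r + 8k = 4818.841111… → ⌈·⌉ = 4819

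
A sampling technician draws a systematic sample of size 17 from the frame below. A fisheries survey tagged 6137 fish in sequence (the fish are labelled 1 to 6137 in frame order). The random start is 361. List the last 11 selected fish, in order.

k = N/n = 6137/17 = 361
7th selection = 361 + 6×361 = 2527
8th: 2527 + 361 = 2888
9th: 2888 + 361 = 3249
10th: 3249 + 361 = 3610
11th: 3610 + 361 = 3971
12th: 3971 + 361 = 4332
13th: 4332 + 361 = 4693
14th: 4693 + 361 = 5054
15th: 5054 + 361 = 5415
16th: 5415 + 361 = 5776
17th: 5776 + 361 = 6137

2527, 2888, 3249, 3610, 3971, 4332, 4693, 5054, 5415, 5776, 6137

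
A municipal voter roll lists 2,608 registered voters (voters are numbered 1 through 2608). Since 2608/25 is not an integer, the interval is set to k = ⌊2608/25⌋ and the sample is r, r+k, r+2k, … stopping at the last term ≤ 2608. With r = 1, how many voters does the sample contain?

k = ⌊2608/25⌋ = 104
Achieved size = ⌊(2608 − 1)/104⌋ + 1 = ⌊2607/104⌋ + 1 = 25 + 1 = 26
(last selection: 1 + 25×104 = 2601 ≤ 2608; next would be 2705 > 2608)

26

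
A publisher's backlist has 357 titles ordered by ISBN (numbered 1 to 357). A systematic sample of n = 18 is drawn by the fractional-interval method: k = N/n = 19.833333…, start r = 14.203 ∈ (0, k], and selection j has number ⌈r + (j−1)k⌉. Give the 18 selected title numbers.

j=1: r + 0k = 14.203 → ⌈·⌉ = 15
j=2: r + 1k = 34.036333… → ⌈·⌉ = 35
j=3: r + 2k = 53.869666… → ⌈·⌉ = 54
j=4: r + 3k = 73.703 → ⌈·⌉ = 74
j=5: r + 4k = 93.536333… → ⌈·⌉ = 94
j=6: r + 5k = 113.369666… → ⌈·⌉ = 114
j=7: r + 6k = 133.203 → ⌈·⌉ = 134
j=8: r + 7k = 153.036333… → ⌈·⌉ = 154
j=9: r + 8k = 172.869666… → ⌈·⌉ = 173
j=10: r + 9k = 192.703 → ⌈·⌉ = 193
j=11: r + 10k = 212.536333… → ⌈·⌉ = 213
j=12: r + 11k = 232.369666… → ⌈·⌉ = 233
j=13: r + 12k = 252.203 → ⌈·⌉ = 253
j=14: r + 13k = 272.036333… → ⌈·⌉ = 273
j=15: r + 14k = 291.869666… → ⌈·⌉ = 292
j=16: r + 15k = 311.703 → ⌈·⌉ = 312
j=17: r + 16k = 331.536333… → ⌈·⌉ = 332
j=18: r + 17k = 351.369666… → ⌈·⌉ = 352

15, 35, 54, 74, 94, 114, 134, 154, 173, 193, 213, 233, 253, 273, 292, 312, 332, 352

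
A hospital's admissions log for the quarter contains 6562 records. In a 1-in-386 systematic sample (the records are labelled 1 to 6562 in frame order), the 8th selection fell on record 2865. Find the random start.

k = 386
r = 2865 − (8−1)×386 = 2865 − 2702 = 163

163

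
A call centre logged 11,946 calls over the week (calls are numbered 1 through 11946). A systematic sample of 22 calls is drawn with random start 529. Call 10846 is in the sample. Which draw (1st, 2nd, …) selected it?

20

k = 11946/22 = 543
position = (10846 − 529)/543 + 1 = 10317/543 + 1 = 19 + 1 = 20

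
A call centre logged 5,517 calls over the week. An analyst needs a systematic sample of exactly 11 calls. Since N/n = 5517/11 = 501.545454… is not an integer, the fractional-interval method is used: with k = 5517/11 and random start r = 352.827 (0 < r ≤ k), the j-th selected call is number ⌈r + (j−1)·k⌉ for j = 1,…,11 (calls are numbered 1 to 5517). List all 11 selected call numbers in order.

j=1: r + 0k = 352.827 → ⌈·⌉ = 353
j=2: r + 1k = 854.372454… → ⌈·⌉ = 855
j=3: r + 2k = 1355.917909… → ⌈·⌉ = 1356
j=4: r + 3k = 1857.463363… → ⌈·⌉ = 1858
j=5: r + 4k = 2359.008818… → ⌈·⌉ = 2360
j=6: r + 5k = 2860.554272… → ⌈·⌉ = 2861
j=7: r + 6k = 3362.099727… → ⌈·⌉ = 3363
j=8: r + 7k = 3863.645181… → ⌈·⌉ = 3864
j=9: r + 8k = 4365.190636… → ⌈·⌉ = 4366
j=10: r + 9k = 4866.736090… → ⌈·⌉ = 4867
j=11: r + 10k = 5368.281545… → ⌈·⌉ = 5369

353, 855, 1356, 1858, 2360, 2861, 3363, 3864, 4366, 4867, 5369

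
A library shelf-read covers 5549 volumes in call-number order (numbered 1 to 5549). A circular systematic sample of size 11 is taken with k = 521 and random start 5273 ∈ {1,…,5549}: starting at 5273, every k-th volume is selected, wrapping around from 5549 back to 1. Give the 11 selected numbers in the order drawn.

Selection 1: 5273
Selection 2: 5273 + 521 = 5794 → 5794 − 5549 = 245
Selection 3: 245 + 521 = 766
Selection 4: 766 + 521 = 1287
Selection 5: 1287 + 521 = 1808
Selection 6: 1808 + 521 = 2329
Selection 7: 2329 + 521 = 2850
Selection 8: 2850 + 521 = 3371
Selection 9: 3371 + 521 = 3892
Selection 10: 3892 + 521 = 4413
Selection 11: 4413 + 521 = 4934

5273, 245, 766, 1287, 1808, 2329, 2850, 3371, 3892, 4413, 4934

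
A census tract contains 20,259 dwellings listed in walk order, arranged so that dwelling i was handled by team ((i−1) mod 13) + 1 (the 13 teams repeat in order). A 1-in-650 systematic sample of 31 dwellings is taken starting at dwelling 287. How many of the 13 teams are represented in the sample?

Consecutive selections differ by k = 650, so their team numbers differ by 650 mod 13 = 0.
gcd(650, 13) = 13, so the sample visits 13/13 = 1 distinct residues mod 13.
Start 287 is team 1; the teams hit are 1.

1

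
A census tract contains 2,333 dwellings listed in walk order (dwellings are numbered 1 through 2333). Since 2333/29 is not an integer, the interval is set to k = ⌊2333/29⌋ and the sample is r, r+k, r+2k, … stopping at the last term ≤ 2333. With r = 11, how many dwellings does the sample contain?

30

k = ⌊2333/29⌋ = 80
Achieved size = ⌊(2333 − 11)/80⌋ + 1 = ⌊2322/80⌋ + 1 = 29 + 1 = 30
(last selection: 11 + 29×80 = 2331 ≤ 2333; next would be 2411 > 2333)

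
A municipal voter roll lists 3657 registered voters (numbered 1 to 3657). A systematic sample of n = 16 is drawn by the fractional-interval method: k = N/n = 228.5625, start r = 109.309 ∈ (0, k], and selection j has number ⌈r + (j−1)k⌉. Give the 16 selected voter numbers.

110, 338, 567, 795, 1024, 1253, 1481, 1710, 1938, 2167, 2395, 2624, 2853, 3081, 3310, 3538

j=1: r + 0k = 109.309 → ⌈·⌉ = 110
j=2: r + 1k = 337.8715 → ⌈·⌉ = 338
j=3: r + 2k = 566.434 → ⌈·⌉ = 567
j=4: r + 3k = 794.9965 → ⌈·⌉ = 795
j=5: r + 4k = 1023.559 → ⌈·⌉ = 1024
j=6: r + 5k = 1252.1215 → ⌈·⌉ = 1253
j=7: r + 6k = 1480.684 → ⌈·⌉ = 1481
j=8: r + 7k = 1709.2465 → ⌈·⌉ = 1710
j=9: r + 8k = 1937.809 → ⌈·⌉ = 1938
j=10: r + 9k = 2166.3715 → ⌈·⌉ = 2167
j=11: r + 10k = 2394.934 → ⌈·⌉ = 2395
j=12: r + 11k = 2623.4965 → ⌈·⌉ = 2624
j=13: r + 12k = 2852.059 → ⌈·⌉ = 2853
j=14: r + 13k = 3080.6215 → ⌈·⌉ = 3081
j=15: r + 14k = 3309.184 → ⌈·⌉ = 3310
j=16: r + 15k = 3537.7465 → ⌈·⌉ = 3538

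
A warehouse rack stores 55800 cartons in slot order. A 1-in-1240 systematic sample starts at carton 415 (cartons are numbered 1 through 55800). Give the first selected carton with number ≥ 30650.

31415

k = 1240
Steps past start: ⌈(30650 − 415)/1240⌉ = ⌈30235/1240⌉ = 25
Selected carton: 415 + 25×1240 = 31415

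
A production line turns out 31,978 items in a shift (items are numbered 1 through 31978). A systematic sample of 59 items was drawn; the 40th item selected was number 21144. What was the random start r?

k = 31978/59 = 542
r = 21144 − (40−1)×542 = 21144 − 21138 = 6

6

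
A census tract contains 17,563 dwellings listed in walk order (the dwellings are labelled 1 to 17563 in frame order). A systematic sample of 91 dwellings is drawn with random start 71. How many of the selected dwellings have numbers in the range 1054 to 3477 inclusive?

12

k = 17563/91 = 193
First selection ≥ 1054: 71 + ⌈(1054−71)/193⌉·193 = 71 + 6×193 = 1229
Last selection ≤ 3477: 71 + ⌊(3477−71)/193⌋·193 = 71 + 17×193 = 3352
Count = 17 − 6 + 1 = 12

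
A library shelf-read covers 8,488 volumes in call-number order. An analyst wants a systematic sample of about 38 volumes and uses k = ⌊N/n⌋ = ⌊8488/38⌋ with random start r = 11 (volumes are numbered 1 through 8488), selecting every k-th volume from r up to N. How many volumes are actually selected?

k = ⌊8488/38⌋ = 223
Achieved size = ⌊(8488 − 11)/223⌋ + 1 = ⌊8477/223⌋ + 1 = 38 + 1 = 39
(last selection: 11 + 38×223 = 8485 ≤ 8488; next would be 8708 > 8488)

39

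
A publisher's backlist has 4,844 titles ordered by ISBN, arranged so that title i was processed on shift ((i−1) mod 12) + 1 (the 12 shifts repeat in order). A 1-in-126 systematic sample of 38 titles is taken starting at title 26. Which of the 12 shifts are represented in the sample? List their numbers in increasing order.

2, 8

Consecutive selections differ by k = 126, so their shift numbers differ by 126 mod 12 = 6.
gcd(126, 12) = 6, so the sample visits 12/6 = 2 distinct residues mod 12.
Start 26 is shift 2; the shifts hit are 2, 8.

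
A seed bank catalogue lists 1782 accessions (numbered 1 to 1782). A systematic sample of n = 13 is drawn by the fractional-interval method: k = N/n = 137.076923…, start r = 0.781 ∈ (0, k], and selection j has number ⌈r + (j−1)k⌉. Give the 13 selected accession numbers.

1, 138, 275, 413, 550, 687, 824, 961, 1098, 1235, 1372, 1509, 1646

j=1: r + 0k = 0.781 → ⌈·⌉ = 1
j=2: r + 1k = 137.857923… → ⌈·⌉ = 138
j=3: r + 2k = 274.934846… → ⌈·⌉ = 275
j=4: r + 3k = 412.011769… → ⌈·⌉ = 413
j=5: r + 4k = 549.088692… → ⌈·⌉ = 550
j=6: r + 5k = 686.165615… → ⌈·⌉ = 687
j=7: r + 6k = 823.242538… → ⌈·⌉ = 824
j=8: r + 7k = 960.319461… → ⌈·⌉ = 961
j=9: r + 8k = 1097.396384… → ⌈·⌉ = 1098
j=10: r + 9k = 1234.473307… → ⌈·⌉ = 1235
j=11: r + 10k = 1371.550230… → ⌈·⌉ = 1372
j=12: r + 11k = 1508.627153… → ⌈·⌉ = 1509
j=13: r + 12k = 1645.704076… → ⌈·⌉ = 1646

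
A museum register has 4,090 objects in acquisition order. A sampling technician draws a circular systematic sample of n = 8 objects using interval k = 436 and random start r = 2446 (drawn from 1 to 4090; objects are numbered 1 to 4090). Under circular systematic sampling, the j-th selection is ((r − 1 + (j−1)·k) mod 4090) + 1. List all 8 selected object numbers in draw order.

2446, 2882, 3318, 3754, 100, 536, 972, 1408

Selection 1: 2446
Selection 2: 2446 + 436 = 2882
Selection 3: 2882 + 436 = 3318
Selection 4: 3318 + 436 = 3754
Selection 5: 3754 + 436 = 4190 → 4190 − 4090 = 100
Selection 6: 100 + 436 = 536
Selection 7: 536 + 436 = 972
Selection 8: 972 + 436 = 1408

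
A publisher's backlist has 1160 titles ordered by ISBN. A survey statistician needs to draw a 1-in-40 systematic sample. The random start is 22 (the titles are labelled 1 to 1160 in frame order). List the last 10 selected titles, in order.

20th selection = 22 + 19×40 = 782
21st: 782 + 40 = 822
22nd: 822 + 40 = 862
23rd: 862 + 40 = 902
24th: 902 + 40 = 942
25th: 942 + 40 = 982
26th: 982 + 40 = 1022
27th: 1022 + 40 = 1062
28th: 1062 + 40 = 1102
29th: 1102 + 40 = 1142

782, 822, 862, 902, 942, 982, 1022, 1062, 1102, 1142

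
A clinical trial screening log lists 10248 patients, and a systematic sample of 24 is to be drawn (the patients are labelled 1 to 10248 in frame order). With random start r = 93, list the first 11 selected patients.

93, 520, 947, 1374, 1801, 2228, 2655, 3082, 3509, 3936, 4363

k = N/n = 10248/24 = 427
patient 1: 93
patient 2: 93 + 427 = 520
patient 3: 520 + 427 = 947
patient 4: 947 + 427 = 1374
patient 5: 1374 + 427 = 1801
patient 6: 1801 + 427 = 2228
patient 7: 2228 + 427 = 2655
patient 8: 2655 + 427 = 3082
patient 9: 3082 + 427 = 3509
patient 10: 3509 + 427 = 3936
patient 11: 3936 + 427 = 4363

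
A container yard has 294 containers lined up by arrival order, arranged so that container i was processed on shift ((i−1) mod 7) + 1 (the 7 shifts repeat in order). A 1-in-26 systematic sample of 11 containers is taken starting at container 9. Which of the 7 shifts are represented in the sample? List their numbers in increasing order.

Consecutive selections differ by k = 26, so their shift numbers differ by 26 mod 7 = 5.
gcd(26, 7) = 1, so the sample visits 7/1 = 7 distinct residues mod 7.
Start 9 is shift 2; the shifts hit are 1, 2, 3, 4, 5, 6, 7.

1, 2, 3, 4, 5, 6, 7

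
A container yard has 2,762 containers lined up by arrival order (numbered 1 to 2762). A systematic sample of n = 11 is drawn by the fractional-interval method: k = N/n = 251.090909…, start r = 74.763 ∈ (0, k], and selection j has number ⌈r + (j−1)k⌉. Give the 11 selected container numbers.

j=1: r + 0k = 74.763 → ⌈·⌉ = 75
j=2: r + 1k = 325.853909… → ⌈·⌉ = 326
j=3: r + 2k = 576.944818… → ⌈·⌉ = 577
j=4: r + 3k = 828.035727… → ⌈·⌉ = 829
j=5: r + 4k = 1079.126636… → ⌈·⌉ = 1080
j=6: r + 5k = 1330.217545… → ⌈·⌉ = 1331
j=7: r + 6k = 1581.308454… → ⌈·⌉ = 1582
j=8: r + 7k = 1832.399363… → ⌈·⌉ = 1833
j=9: r + 8k = 2083.490272… → ⌈·⌉ = 2084
j=10: r + 9k = 2334.581181… → ⌈·⌉ = 2335
j=11: r + 10k = 2585.672090… → ⌈·⌉ = 2586

75, 326, 577, 829, 1080, 1331, 1582, 1833, 2084, 2335, 2586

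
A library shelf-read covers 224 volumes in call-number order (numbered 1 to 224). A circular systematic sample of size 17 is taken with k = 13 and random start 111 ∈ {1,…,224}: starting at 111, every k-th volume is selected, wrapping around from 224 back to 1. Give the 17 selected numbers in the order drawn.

Selection 1: 111
Selection 2: 111 + 13 = 124
Selection 3: 124 + 13 = 137
Selection 4: 137 + 13 = 150
Selection 5: 150 + 13 = 163
Selection 6: 163 + 13 = 176
Selection 7: 176 + 13 = 189
Selection 8: 189 + 13 = 202
Selection 9: 202 + 13 = 215
Selection 10: 215 + 13 = 228 → 228 − 224 = 4
Selection 11: 4 + 13 = 17
Selection 12: 17 + 13 = 30
Selection 13: 30 + 13 = 43
Selection 14: 43 + 13 = 56
Selection 15: 56 + 13 = 69
Selection 16: 69 + 13 = 82
Selection 17: 82 + 13 = 95

111, 124, 137, 150, 163, 176, 189, 202, 215, 4, 17, 30, 43, 56, 69, 82, 95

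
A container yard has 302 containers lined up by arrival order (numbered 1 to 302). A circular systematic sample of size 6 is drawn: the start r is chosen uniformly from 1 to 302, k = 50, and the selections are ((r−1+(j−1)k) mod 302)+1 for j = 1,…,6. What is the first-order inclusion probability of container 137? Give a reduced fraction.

For each position j, as r ranges over 1…302 the j-th selection hits every container exactly once, so container 137 is selected for exactly 6 of the 302 starts.
Inclusion probability = 6/302 = 3/151.

3/151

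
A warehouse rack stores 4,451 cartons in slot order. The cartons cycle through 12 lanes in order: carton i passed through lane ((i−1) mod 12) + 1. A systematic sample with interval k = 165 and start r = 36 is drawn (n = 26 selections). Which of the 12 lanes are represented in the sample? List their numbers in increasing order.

Consecutive selections differ by k = 165, so their lane numbers differ by 165 mod 12 = 9.
gcd(165, 12) = 3, so the sample visits 12/3 = 4 distinct residues mod 12.
Start 36 is lane 12; the lanes hit are 3, 6, 9, 12.

3, 6, 9, 12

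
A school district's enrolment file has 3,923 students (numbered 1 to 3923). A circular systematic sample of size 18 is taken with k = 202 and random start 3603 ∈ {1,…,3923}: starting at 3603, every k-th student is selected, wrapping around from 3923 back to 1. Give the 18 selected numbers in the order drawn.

Selection 1: 3603
Selection 2: 3603 + 202 = 3805
Selection 3: 3805 + 202 = 4007 → 4007 − 3923 = 84
Selection 4: 84 + 202 = 286
Selection 5: 286 + 202 = 488
Selection 6: 488 + 202 = 690
Selection 7: 690 + 202 = 892
Selection 8: 892 + 202 = 1094
Selection 9: 1094 + 202 = 1296
Selection 10: 1296 + 202 = 1498
Selection 11: 1498 + 202 = 1700
Selection 12: 1700 + 202 = 1902
Selection 13: 1902 + 202 = 2104
Selection 14: 2104 + 202 = 2306
Selection 15: 2306 + 202 = 2508
Selection 16: 2508 + 202 = 2710
Selection 17: 2710 + 202 = 2912
Selection 18: 2912 + 202 = 3114

3603, 3805, 84, 286, 488, 690, 892, 1094, 1296, 1498, 1700, 1902, 2104, 2306, 2508, 2710, 2912, 3114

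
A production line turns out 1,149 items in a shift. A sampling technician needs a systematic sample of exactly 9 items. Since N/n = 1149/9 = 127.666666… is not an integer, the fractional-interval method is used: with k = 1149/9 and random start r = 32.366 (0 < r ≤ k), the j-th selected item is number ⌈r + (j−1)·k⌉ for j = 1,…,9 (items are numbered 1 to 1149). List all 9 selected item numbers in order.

j=1: r + 0k = 32.366 → ⌈·⌉ = 33
j=2: r + 1k = 160.032666… → ⌈·⌉ = 161
j=3: r + 2k = 287.699333… → ⌈·⌉ = 288
j=4: r + 3k = 415.366 → ⌈·⌉ = 416
j=5: r + 4k = 543.032666… → ⌈·⌉ = 544
j=6: r + 5k = 670.699333… → ⌈·⌉ = 671
j=7: r + 6k = 798.366 → ⌈·⌉ = 799
j=8: r + 7k = 926.032666… → ⌈·⌉ = 927
j=9: r + 8k = 1053.699333… → ⌈·⌉ = 1054

33, 161, 288, 416, 544, 671, 799, 927, 1054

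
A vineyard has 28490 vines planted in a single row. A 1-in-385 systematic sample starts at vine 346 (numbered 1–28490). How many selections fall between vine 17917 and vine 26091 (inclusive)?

21

k = 385
First selection ≥ 17917: 346 + ⌈(17917−346)/385⌉·385 = 346 + 46×385 = 18056
Last selection ≤ 26091: 346 + ⌊(26091−346)/385⌋·385 = 346 + 66×385 = 25756
Count = 66 − 46 + 1 = 21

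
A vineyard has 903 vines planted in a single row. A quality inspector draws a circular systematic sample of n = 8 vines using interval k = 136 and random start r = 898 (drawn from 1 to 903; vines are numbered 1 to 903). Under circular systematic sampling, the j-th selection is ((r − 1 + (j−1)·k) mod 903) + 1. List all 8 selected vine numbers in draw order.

898, 131, 267, 403, 539, 675, 811, 44

Selection 1: 898
Selection 2: 898 + 136 = 1034 → 1034 − 903 = 131
Selection 3: 131 + 136 = 267
Selection 4: 267 + 136 = 403
Selection 5: 403 + 136 = 539
Selection 6: 539 + 136 = 675
Selection 7: 675 + 136 = 811
Selection 8: 811 + 136 = 947 → 947 − 903 = 44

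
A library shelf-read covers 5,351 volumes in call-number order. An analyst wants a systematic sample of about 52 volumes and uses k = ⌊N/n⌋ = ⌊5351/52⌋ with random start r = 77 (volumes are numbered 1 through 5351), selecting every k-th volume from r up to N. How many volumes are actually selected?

k = ⌊5351/52⌋ = 102
Achieved size = ⌊(5351 − 77)/102⌋ + 1 = ⌊5274/102⌋ + 1 = 51 + 1 = 52
(last selection: 77 + 51×102 = 5279 ≤ 5351; next would be 5381 > 5351)

52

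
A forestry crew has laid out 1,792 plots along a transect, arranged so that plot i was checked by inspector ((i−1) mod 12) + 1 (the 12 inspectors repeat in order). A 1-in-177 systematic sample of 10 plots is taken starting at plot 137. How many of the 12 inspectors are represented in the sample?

4

Consecutive selections differ by k = 177, so their inspector numbers differ by 177 mod 12 = 9.
gcd(177, 12) = 3, so the sample visits 12/3 = 4 distinct residues mod 12.
Start 137 is inspector 5; the inspectors hit are 2, 5, 8, 11.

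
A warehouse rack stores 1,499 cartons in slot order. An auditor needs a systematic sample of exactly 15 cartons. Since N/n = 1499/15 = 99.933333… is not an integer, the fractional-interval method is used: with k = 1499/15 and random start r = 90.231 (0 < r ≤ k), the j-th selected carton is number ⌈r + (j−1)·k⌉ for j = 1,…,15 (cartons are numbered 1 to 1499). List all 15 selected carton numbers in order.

91, 191, 291, 391, 490, 590, 690, 790, 890, 990, 1090, 1190, 1290, 1390, 1490

j=1: r + 0k = 90.231 → ⌈·⌉ = 91
j=2: r + 1k = 190.164333… → ⌈·⌉ = 191
j=3: r + 2k = 290.097666… → ⌈·⌉ = 291
j=4: r + 3k = 390.031 → ⌈·⌉ = 391
j=5: r + 4k = 489.964333… → ⌈·⌉ = 490
j=6: r + 5k = 589.897666… → ⌈·⌉ = 590
j=7: r + 6k = 689.831 → ⌈·⌉ = 690
j=8: r + 7k = 789.764333… → ⌈·⌉ = 790
j=9: r + 8k = 889.697666… → ⌈·⌉ = 890
j=10: r + 9k = 989.631 → ⌈·⌉ = 990
j=11: r + 10k = 1089.564333… → ⌈·⌉ = 1090
j=12: r + 11k = 1189.497666… → ⌈·⌉ = 1190
j=13: r + 12k = 1289.431 → ⌈·⌉ = 1290
j=14: r + 13k = 1389.364333… → ⌈·⌉ = 1390
j=15: r + 14k = 1489.297666… → ⌈·⌉ = 1490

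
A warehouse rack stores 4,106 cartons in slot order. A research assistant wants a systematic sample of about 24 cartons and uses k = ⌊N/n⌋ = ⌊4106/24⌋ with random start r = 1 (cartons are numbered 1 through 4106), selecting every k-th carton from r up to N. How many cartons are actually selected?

k = ⌊4106/24⌋ = 171
Achieved size = ⌊(4106 − 1)/171⌋ + 1 = ⌊4105/171⌋ + 1 = 24 + 1 = 25
(last selection: 1 + 24×171 = 4105 ≤ 4106; next would be 4276 > 4106)

25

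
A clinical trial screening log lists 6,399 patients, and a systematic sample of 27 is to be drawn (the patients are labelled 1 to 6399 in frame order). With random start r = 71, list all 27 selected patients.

71, 308, 545, 782, 1019, 1256, 1493, 1730, 1967, 2204, 2441, 2678, 2915, 3152, 3389, 3626, 3863, 4100, 4337, 4574, 4811, 5048, 5285, 5522, 5759, 5996, 6233

k = N/n = 6399/27 = 237
patient 1: 71
patient 2: 71 + 237 = 308
patient 3: 308 + 237 = 545
patient 4: 545 + 237 = 782
patient 5: 782 + 237 = 1019
patient 6: 1019 + 237 = 1256
patient 7: 1256 + 237 = 1493
patient 8: 1493 + 237 = 1730
patient 9: 1730 + 237 = 1967
patient 10: 1967 + 237 = 2204
patient 11: 2204 + 237 = 2441
patient 12: 2441 + 237 = 2678
patient 13: 2678 + 237 = 2915
patient 14: 2915 + 237 = 3152
patient 15: 3152 + 237 = 3389
patient 16: 3389 + 237 = 3626
patient 17: 3626 + 237 = 3863
patient 18: 3863 + 237 = 4100
patient 19: 4100 + 237 = 4337
patient 20: 4337 + 237 = 4574
patient 21: 4574 + 237 = 4811
patient 22: 4811 + 237 = 5048
patient 23: 5048 + 237 = 5285
patient 24: 5285 + 237 = 5522
patient 25: 5522 + 237 = 5759
patient 26: 5759 + 237 = 5996
patient 27: 5996 + 237 = 6233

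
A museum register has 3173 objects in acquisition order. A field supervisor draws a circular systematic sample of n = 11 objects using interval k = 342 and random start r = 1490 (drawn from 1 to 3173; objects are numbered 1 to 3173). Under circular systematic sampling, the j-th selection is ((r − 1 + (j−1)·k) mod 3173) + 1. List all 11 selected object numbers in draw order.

1490, 1832, 2174, 2516, 2858, 27, 369, 711, 1053, 1395, 1737

Selection 1: 1490
Selection 2: 1490 + 342 = 1832
Selection 3: 1832 + 342 = 2174
Selection 4: 2174 + 342 = 2516
Selection 5: 2516 + 342 = 2858
Selection 6: 2858 + 342 = 3200 → 3200 − 3173 = 27
Selection 7: 27 + 342 = 369
Selection 8: 369 + 342 = 711
Selection 9: 711 + 342 = 1053
Selection 10: 1053 + 342 = 1395
Selection 11: 1395 + 342 = 1737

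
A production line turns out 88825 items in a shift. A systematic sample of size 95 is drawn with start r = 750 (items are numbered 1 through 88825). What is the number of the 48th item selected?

k = 88825/95 = 935
48th selection = r + (48−1)·k = 750 + 47×935 = 750 + 43945 = 44695

44695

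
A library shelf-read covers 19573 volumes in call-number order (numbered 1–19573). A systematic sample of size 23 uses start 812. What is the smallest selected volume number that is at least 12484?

k = 19573/23 = 851
Steps past start: ⌈(12484 − 812)/851⌉ = ⌈11672/851⌉ = 14
Selected volume: 812 + 14×851 = 12726

12726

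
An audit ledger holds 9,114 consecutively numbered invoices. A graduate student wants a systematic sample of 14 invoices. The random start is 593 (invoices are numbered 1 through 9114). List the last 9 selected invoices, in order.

3848, 4499, 5150, 5801, 6452, 7103, 7754, 8405, 9056

k = N/n = 9114/14 = 651
6th selection = 593 + 5×651 = 3848
7th: 3848 + 651 = 4499
8th: 4499 + 651 = 5150
9th: 5150 + 651 = 5801
10th: 5801 + 651 = 6452
11th: 6452 + 651 = 7103
12th: 7103 + 651 = 7754
13th: 7754 + 651 = 8405
14th: 8405 + 651 = 9056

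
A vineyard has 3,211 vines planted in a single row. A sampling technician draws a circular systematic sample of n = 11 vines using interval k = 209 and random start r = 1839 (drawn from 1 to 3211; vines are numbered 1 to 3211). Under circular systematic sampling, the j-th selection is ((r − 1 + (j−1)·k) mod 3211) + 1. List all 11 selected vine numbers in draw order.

Selection 1: 1839
Selection 2: 1839 + 209 = 2048
Selection 3: 2048 + 209 = 2257
Selection 4: 2257 + 209 = 2466
Selection 5: 2466 + 209 = 2675
Selection 6: 2675 + 209 = 2884
Selection 7: 2884 + 209 = 3093
Selection 8: 3093 + 209 = 3302 → 3302 − 3211 = 91
Selection 9: 91 + 209 = 300
Selection 10: 300 + 209 = 509
Selection 11: 509 + 209 = 718

1839, 2048, 2257, 2466, 2675, 2884, 3093, 91, 300, 509, 718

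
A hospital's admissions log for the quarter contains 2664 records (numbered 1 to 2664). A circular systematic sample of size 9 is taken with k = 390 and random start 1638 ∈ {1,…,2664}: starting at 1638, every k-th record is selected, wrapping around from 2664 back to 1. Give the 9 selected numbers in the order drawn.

Selection 1: 1638
Selection 2: 1638 + 390 = 2028
Selection 3: 2028 + 390 = 2418
Selection 4: 2418 + 390 = 2808 → 2808 − 2664 = 144
Selection 5: 144 + 390 = 534
Selection 6: 534 + 390 = 924
Selection 7: 924 + 390 = 1314
Selection 8: 1314 + 390 = 1704
Selection 9: 1704 + 390 = 2094

1638, 2028, 2418, 144, 534, 924, 1314, 1704, 2094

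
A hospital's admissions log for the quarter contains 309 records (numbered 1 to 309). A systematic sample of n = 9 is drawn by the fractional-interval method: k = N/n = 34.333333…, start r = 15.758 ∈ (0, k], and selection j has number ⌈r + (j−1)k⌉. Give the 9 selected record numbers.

j=1: r + 0k = 15.758 → ⌈·⌉ = 16
j=2: r + 1k = 50.091333… → ⌈·⌉ = 51
j=3: r + 2k = 84.424666… → ⌈·⌉ = 85
j=4: r + 3k = 118.758 → ⌈·⌉ = 119
j=5: r + 4k = 153.091333… → ⌈·⌉ = 154
j=6: r + 5k = 187.424666… → ⌈·⌉ = 188
j=7: r + 6k = 221.758 → ⌈·⌉ = 222
j=8: r + 7k = 256.091333… → ⌈·⌉ = 257
j=9: r + 8k = 290.424666… → ⌈·⌉ = 291

16, 51, 85, 119, 154, 188, 222, 257, 291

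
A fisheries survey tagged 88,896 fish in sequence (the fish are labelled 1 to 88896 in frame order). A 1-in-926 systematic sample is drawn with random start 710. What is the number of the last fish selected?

88680

k = 926
96th selection = r + (96−1)·k = 710 + 95×926 = 710 + 87970 = 88680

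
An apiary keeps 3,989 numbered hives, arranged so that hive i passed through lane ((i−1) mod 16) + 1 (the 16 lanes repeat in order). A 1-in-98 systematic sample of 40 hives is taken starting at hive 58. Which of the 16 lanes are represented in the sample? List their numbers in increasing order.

2, 4, 6, 8, 10, 12, 14, 16

Consecutive selections differ by k = 98, so their lane numbers differ by 98 mod 16 = 2.
gcd(98, 16) = 2, so the sample visits 16/2 = 8 distinct residues mod 16.
Start 58 is lane 10; the lanes hit are 2, 4, 6, 8, 10, 12, 14, 16.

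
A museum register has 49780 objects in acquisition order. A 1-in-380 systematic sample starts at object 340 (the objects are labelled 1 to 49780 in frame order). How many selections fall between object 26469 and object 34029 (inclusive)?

20

k = 380
First selection ≥ 26469: 340 + ⌈(26469−340)/380⌉·380 = 340 + 69×380 = 26560
Last selection ≤ 34029: 340 + ⌊(34029−340)/380⌋·380 = 340 + 88×380 = 33780
Count = 88 − 69 + 1 = 20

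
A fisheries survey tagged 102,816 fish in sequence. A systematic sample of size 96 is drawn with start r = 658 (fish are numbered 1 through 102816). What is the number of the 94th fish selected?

k = 102816/96 = 1071
94th selection = r + (94−1)·k = 658 + 93×1071 = 658 + 99603 = 100261

100261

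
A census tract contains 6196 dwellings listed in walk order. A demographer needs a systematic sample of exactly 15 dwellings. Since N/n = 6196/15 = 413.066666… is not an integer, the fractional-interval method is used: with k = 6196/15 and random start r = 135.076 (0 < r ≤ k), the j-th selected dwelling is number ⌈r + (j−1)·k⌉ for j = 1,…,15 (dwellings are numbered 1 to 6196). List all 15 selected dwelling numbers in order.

136, 549, 962, 1375, 1788, 2201, 2614, 3027, 3440, 3853, 4266, 4679, 5092, 5505, 5919

j=1: r + 0k = 135.076 → ⌈·⌉ = 136
j=2: r + 1k = 548.142666… → ⌈·⌉ = 549
j=3: r + 2k = 961.209333… → ⌈·⌉ = 962
j=4: r + 3k = 1374.276 → ⌈·⌉ = 1375
j=5: r + 4k = 1787.342666… → ⌈·⌉ = 1788
j=6: r + 5k = 2200.409333… → ⌈·⌉ = 2201
j=7: r + 6k = 2613.476 → ⌈·⌉ = 2614
j=8: r + 7k = 3026.542666… → ⌈·⌉ = 3027
j=9: r + 8k = 3439.609333… → ⌈·⌉ = 3440
j=10: r + 9k = 3852.676 → ⌈·⌉ = 3853
j=11: r + 10k = 4265.742666… → ⌈·⌉ = 4266
j=12: r + 11k = 4678.809333… → ⌈·⌉ = 4679
j=13: r + 12k = 5091.876 → ⌈·⌉ = 5092
j=14: r + 13k = 5504.942666… → ⌈·⌉ = 5505
j=15: r + 14k = 5918.009333… → ⌈·⌉ = 5919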